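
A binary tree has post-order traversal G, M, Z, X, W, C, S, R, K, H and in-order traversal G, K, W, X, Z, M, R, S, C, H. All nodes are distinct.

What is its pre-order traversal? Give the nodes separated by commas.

The last element of post-order is the root; it splits in-order into left and right subtrees.
Root H: left subtree has 9 nodes {G, K, W, X, Z, M, R, S, C}, right has 0 { }.
  Root K: left subtree has 1 node {G}, right has 7 {W, X, Z, M, R, S, C}.
    Root R: left subtree has 4 nodes {W, X, Z, M}, right has 2 {S, C}.
      Root W: left subtree has 0 nodes { }, right has 3 {X, Z, M}.
        Root X: left subtree has 0 nodes { }, right has 2 {Z, M}.
          Root Z: left subtree has 0 nodes { }, right has 1 {M}.
      Root S: left subtree has 0 nodes { }, right has 1 {C}.

H, K, G, R, W, X, Z, M, S, C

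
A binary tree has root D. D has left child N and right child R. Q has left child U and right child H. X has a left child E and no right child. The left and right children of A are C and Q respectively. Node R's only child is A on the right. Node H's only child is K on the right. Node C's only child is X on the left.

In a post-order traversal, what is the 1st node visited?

Post-order visits the left subtree, then the right subtree, then the node.
At D: go left to N.
  N is a leaf — visit N.
At D: go right to R.
  At R: no left child.
  At R: go right to A.
    At A: go left to C.
      At C: go left to X.
        At X: go left to E.
          E is a leaf — visit E.
        At X: no right child.
        Visit X.
      At C: no right child.
      Visit C.
    At A: go right to Q.
      At Q: go left to U.
        U is a leaf — visit U.
      At Q: go right to H.
        At H: no left child.
        At H: go right to K.
          K is a leaf — visit K.
        Visit H.
      Visit Q.
    Visit A.
  Visit R.
Visit D.
Full post-order sequence: N, E, X, C, U, K, H, Q, A, R, D.

N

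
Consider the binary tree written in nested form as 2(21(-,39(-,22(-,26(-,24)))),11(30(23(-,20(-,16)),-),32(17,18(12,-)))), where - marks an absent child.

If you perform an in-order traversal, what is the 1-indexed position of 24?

5

In-order visits the left subtree, then the node, then the right subtree.
At 2: go left to 21.
  At 21: no left child.
  Visit 21.
  At 21: go right to 39.
    At 39: no left child.
    Visit 39.
    At 39: go right to 22.
      At 22: no left child.
      Visit 22.
      At 22: go right to 26.
        At 26: no left child.
        Visit 26.
        At 26: go right to 24.
          24 is a leaf — visit 24.
Visit 2.
At 2: go right to 11.
  At 11: go left to 30.
    At 30: go left to 23.
      At 23: no left child.
      Visit 23.
      At 23: go right to 20.
        At 20: no left child.
        Visit 20.
        At 20: go right to 16.
          16 is a leaf — visit 16.
    Visit 30.
    At 30: no right child.
  Visit 11.
  At 11: go right to 32.
    At 32: go left to 17.
      17 is a leaf — visit 17.
    Visit 32.
    At 32: go right to 18.
      At 18: go left to 12.
        12 is a leaf — visit 12.
      Visit 18.
      At 18: no right child.
Full in-order sequence: 21, 39, 22, 26, 24, 2, 23, 20, 16, 30, 11, 17, 32, 12, 18.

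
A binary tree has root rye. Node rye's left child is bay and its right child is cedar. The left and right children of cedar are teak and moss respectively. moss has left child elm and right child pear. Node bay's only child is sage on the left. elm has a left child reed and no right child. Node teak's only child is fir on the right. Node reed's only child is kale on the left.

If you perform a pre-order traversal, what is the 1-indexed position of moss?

7

Pre-order visits the node, then its left subtree, then its right subtree.
Visit rye.
At rye: go left to bay.
  Visit bay.
  At bay: go left to sage.
    sage is a leaf — visit sage.
  At bay: no right child.
At rye: go right to cedar.
  Visit cedar.
  At cedar: go left to teak.
    Visit teak.
    At teak: no left child.
    At teak: go right to fir.
      fir is a leaf — visit fir.
  At cedar: go right to moss.
    Visit moss.
    At moss: go left to elm.
      Visit elm.
      At elm: go left to reed.
        Visit reed.
        At reed: go left to kale.
          kale is a leaf — visit kale.
        At reed: no right child.
      At elm: no right child.
    At moss: go right to pear.
      pear is a leaf — visit pear.
Full pre-order sequence: rye, bay, sage, cedar, teak, fir, moss, elm, reed, kale, pear.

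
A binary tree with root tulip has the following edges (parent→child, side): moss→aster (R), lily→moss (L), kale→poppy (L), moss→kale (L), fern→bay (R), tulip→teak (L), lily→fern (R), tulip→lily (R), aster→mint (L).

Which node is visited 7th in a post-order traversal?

bay

Post-order visits the left subtree, then the right subtree, then the node.
At tulip: go left to teak.
  teak is a leaf — visit teak.
At tulip: go right to lily.
  At lily: go left to moss.
    At moss: go left to kale.
      At kale: go left to poppy.
        poppy is a leaf — visit poppy.
      At kale: no right child.
      Visit kale.
    At moss: go right to aster.
      At aster: go left to mint.
        mint is a leaf — visit mint.
      At aster: no right child.
      Visit aster.
    Visit moss.
  At lily: go right to fern.
    At fern: no left child.
    At fern: go right to bay.
      bay is a leaf — visit bay.
    Visit fern.
  Visit lily.
Visit tulip.
Full post-order sequence: teak, poppy, kale, mint, aster, moss, bay, fern, lily, tulip.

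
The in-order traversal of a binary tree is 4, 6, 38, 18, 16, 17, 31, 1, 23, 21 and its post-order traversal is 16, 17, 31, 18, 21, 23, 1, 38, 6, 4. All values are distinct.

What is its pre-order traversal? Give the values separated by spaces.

The last element of post-order is the root; it splits in-order into left and right subtrees.
Root 4: left subtree has 0 nodes { }, right has 9 {6, 38, 18, 16, 17, 31, 1, 23, 21}.
  Root 6: left subtree has 0 nodes { }, right has 8 {38, 18, 16, 17, 31, 1, 23, 21}.
    Root 38: left subtree has 0 nodes { }, right has 7 {18, 16, 17, 31, 1, 23, 21}.
      Root 1: left subtree has 4 nodes {18, 16, 17, 31}, right has 2 {23, 21}.
        Root 18: left subtree has 0 nodes { }, right has 3 {16, 17, 31}.
          Root 31: left subtree has 2 nodes {16, 17}, right has 0 { }.
            Root 17: left subtree has 1 node {16}, right has 0 { }.
        Root 23: left subtree has 0 nodes { }, right has 1 {21}.

4 6 38 1 18 31 17 16 23 21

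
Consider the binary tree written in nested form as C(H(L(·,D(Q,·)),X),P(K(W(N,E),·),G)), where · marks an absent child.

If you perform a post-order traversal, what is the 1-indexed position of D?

2

Post-order visits the left subtree, then the right subtree, then the node.
At C: go left to H.
  At H: go left to L.
    At L: no left child.
    At L: go right to D.
      At D: go left to Q.
        Q is a leaf — visit Q.
      At D: no right child.
      Visit D.
    Visit L.
  At H: go right to X.
    X is a leaf — visit X.
  Visit H.
At C: go right to P.
  At P: go left to K.
    At K: go left to W.
      At W: go left to N.
        N is a leaf — visit N.
      At W: go right to E.
        E is a leaf — visit E.
      Visit W.
    At K: no right child.
    Visit K.
  At P: go right to G.
    G is a leaf — visit G.
  Visit P.
Visit C.
Full post-order sequence: Q, D, L, X, H, N, E, W, K, G, P, C.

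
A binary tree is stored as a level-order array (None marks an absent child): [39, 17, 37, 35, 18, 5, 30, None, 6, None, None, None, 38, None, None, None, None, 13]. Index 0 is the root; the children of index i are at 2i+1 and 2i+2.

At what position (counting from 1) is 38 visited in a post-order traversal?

Post-order visits the left subtree, then the right subtree, then the node.
At 39: go left to 17.
  At 17: go left to 35.
    At 35: no left child.
    At 35: go right to 6.
      At 6: go left to 13.
        13 is a leaf — visit 13.
      At 6: no right child.
      Visit 6.
    Visit 35.
  At 17: go right to 18.
    18 is a leaf — visit 18.
  Visit 17.
At 39: go right to 37.
  At 37: go left to 5.
    At 5: no left child.
    At 5: go right to 38.
      38 is a leaf — visit 38.
    Visit 5.
  At 37: go right to 30.
    30 is a leaf — visit 30.
  Visit 37.
Visit 39.
Full post-order sequence: 13, 6, 35, 18, 17, 38, 5, 30, 37, 39.

6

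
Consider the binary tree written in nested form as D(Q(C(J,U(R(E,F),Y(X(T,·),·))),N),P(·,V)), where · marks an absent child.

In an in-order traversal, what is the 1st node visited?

J

In-order visits the left subtree, then the node, then the right subtree.
At D: go left to Q.
  At Q: go left to C.
    At C: go left to J.
      J is a leaf — visit J.
    Visit C.
    At C: go right to U.
      At U: go left to R.
        At R: go left to E.
          E is a leaf — visit E.
        Visit R.
        At R: go right to F.
          F is a leaf — visit F.
      Visit U.
      At U: go right to Y.
        At Y: go left to X.
          At X: go left to T.
            T is a leaf — visit T.
          Visit X.
          At X: no right child.
        Visit Y.
        At Y: no right child.
  Visit Q.
  At Q: go right to N.
    N is a leaf — visit N.
Visit D.
At D: go right to P.
  At P: no left child.
  Visit P.
  At P: go right to V.
    V is a leaf — visit V.
Full in-order sequence: J, C, E, R, F, U, T, X, Y, Q, N, D, P, V.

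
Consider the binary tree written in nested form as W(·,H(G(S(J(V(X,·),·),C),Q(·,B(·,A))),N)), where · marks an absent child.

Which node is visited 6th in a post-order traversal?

A

Post-order visits the left subtree, then the right subtree, then the node.
At W: no left child.
At W: go right to H.
  At H: go left to G.
    At G: go left to S.
      At S: go left to J.
        At J: go left to V.
          At V: go left to X.
            X is a leaf — visit X.
          At V: no right child.
          Visit V.
        At J: no right child.
        Visit J.
      At S: go right to C.
        C is a leaf — visit C.
      Visit S.
    At G: go right to Q.
      At Q: no left child.
      At Q: go right to B.
        At B: no left child.
        At B: go right to A.
          A is a leaf — visit A.
        Visit B.
      Visit Q.
    Visit G.
  At H: go right to N.
    N is a leaf — visit N.
  Visit H.
Visit W.
Full post-order sequence: X, V, J, C, S, A, B, Q, G, N, H, W.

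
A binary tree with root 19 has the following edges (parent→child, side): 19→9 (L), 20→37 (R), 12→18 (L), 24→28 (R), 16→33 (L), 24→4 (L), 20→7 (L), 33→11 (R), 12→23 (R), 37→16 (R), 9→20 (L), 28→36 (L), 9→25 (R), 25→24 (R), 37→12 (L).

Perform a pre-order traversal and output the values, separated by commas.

Pre-order visits the node, then its left subtree, then its right subtree.
Visit 19.
At 19: go left to 9.
  Visit 9.
  At 9: go left to 20.
    Visit 20.
    At 20: go left to 7.
      7 is a leaf — visit 7.
    At 20: go right to 37.
      Visit 37.
      At 37: go left to 12.
        Visit 12.
        At 12: go left to 18.
          18 is a leaf — visit 18.
        At 12: go right to 23.
          23 is a leaf — visit 23.
      At 37: go right to 16.
        Visit 16.
        At 16: go left to 33.
          Visit 33.
          At 33: no left child.
          At 33: go right to 11.
            11 is a leaf — visit 11.
        At 16: no right child.
  At 9: go right to 25.
    Visit 25.
    At 25: no left child.
    At 25: go right to 24.
      Visit 24.
      At 24: go left to 4.
        4 is a leaf — visit 4.
      At 24: go right to 28.
        Visit 28.
        At 28: go left to 36.
          36 is a leaf — visit 36.
        At 28: no right child.
At 19: no right child.

19, 9, 20, 7, 37, 12, 18, 23, 16, 33, 11, 25, 24, 4, 28, 36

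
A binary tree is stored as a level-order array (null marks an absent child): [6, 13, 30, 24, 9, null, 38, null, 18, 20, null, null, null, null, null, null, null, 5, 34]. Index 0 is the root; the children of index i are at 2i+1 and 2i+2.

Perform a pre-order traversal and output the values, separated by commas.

6, 13, 24, 18, 5, 34, 9, 20, 30, 38

Pre-order visits the node, then its left subtree, then its right subtree.
Visit 6.
At 6: go left to 13.
  Visit 13.
  At 13: go left to 24.
    Visit 24.
    At 24: no left child.
    At 24: go right to 18.
      Visit 18.
      At 18: go left to 5.
        5 is a leaf — visit 5.
      At 18: go right to 34.
        34 is a leaf — visit 34.
  At 13: go right to 9.
    Visit 9.
    At 9: go left to 20.
      20 is a leaf — visit 20.
    At 9: no right child.
At 6: go right to 30.
  Visit 30.
  At 30: no left child.
  At 30: go right to 38.
    38 is a leaf — visit 38.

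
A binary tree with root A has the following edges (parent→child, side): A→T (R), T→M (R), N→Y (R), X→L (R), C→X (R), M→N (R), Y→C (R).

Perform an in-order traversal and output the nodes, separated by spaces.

A T M N Y C X L

In-order visits the left subtree, then the node, then the right subtree.
At A: no left child.
Visit A.
At A: go right to T.
  At T: no left child.
  Visit T.
  At T: go right to M.
    At M: no left child.
    Visit M.
    At M: go right to N.
      At N: no left child.
      Visit N.
      At N: go right to Y.
        At Y: no left child.
        Visit Y.
        At Y: go right to C.
          At C: no left child.
          Visit C.
          At C: go right to X.
            At X: no left child.
            Visit X.
            At X: go right to L.
              L is a leaf — visit L.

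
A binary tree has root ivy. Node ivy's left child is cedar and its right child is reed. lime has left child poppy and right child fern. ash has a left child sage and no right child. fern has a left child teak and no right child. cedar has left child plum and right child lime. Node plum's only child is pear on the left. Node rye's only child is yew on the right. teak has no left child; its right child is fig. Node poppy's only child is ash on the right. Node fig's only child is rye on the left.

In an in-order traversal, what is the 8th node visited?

In-order visits the left subtree, then the node, then the right subtree.
At ivy: go left to cedar.
  At cedar: go left to plum.
    At plum: go left to pear.
      pear is a leaf — visit pear.
    Visit plum.
    At plum: no right child.
  Visit cedar.
  At cedar: go right to lime.
    At lime: go left to poppy.
      At poppy: no left child.
      Visit poppy.
      At poppy: go right to ash.
        At ash: go left to sage.
          sage is a leaf — visit sage.
        Visit ash.
        At ash: no right child.
    Visit lime.
    At lime: go right to fern.
      At fern: go left to teak.
        At teak: no left child.
        Visit teak.
        At teak: go right to fig.
          At fig: go left to rye.
            At rye: no left child.
            Visit rye.
            At rye: go right to yew.
              yew is a leaf — visit yew.
          Visit fig.
          At fig: no right child.
      Visit fern.
      At fern: no right child.
Visit ivy.
At ivy: go right to reed.
  reed is a leaf — visit reed.
Full in-order sequence: pear, plum, cedar, poppy, sage, ash, lime, teak, rye, yew, fig, fern, ivy, reed.

teak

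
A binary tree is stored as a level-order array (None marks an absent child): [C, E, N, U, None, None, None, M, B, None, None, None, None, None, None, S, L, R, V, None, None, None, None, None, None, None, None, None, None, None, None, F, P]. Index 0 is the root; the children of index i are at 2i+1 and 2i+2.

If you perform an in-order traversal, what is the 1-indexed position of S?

2

In-order visits the left subtree, then the node, then the right subtree.
At C: go left to E.
  At E: go left to U.
    At U: go left to M.
      At M: go left to S.
        At S: go left to F.
          F is a leaf — visit F.
        Visit S.
        At S: go right to P.
          P is a leaf — visit P.
      Visit M.
      At M: go right to L.
        L is a leaf — visit L.
    Visit U.
    At U: go right to B.
      At B: go left to R.
        R is a leaf — visit R.
      Visit B.
      At B: go right to V.
        V is a leaf — visit V.
  Visit E.
  At E: no right child.
Visit C.
At C: go right to N.
  N is a leaf — visit N.
Full in-order sequence: F, S, P, M, L, U, R, B, V, E, C, N.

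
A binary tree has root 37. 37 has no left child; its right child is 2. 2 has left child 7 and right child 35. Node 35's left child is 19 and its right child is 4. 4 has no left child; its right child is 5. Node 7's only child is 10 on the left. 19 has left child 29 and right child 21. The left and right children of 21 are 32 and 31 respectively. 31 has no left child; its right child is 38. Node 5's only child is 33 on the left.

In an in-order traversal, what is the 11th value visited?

In-order visits the left subtree, then the node, then the right subtree.
At 37: no left child.
Visit 37.
At 37: go right to 2.
  At 2: go left to 7.
    At 7: go left to 10.
      10 is a leaf — visit 10.
    Visit 7.
    At 7: no right child.
  Visit 2.
  At 2: go right to 35.
    At 35: go left to 19.
      At 19: go left to 29.
        29 is a leaf — visit 29.
      Visit 19.
      At 19: go right to 21.
        At 21: go left to 32.
          32 is a leaf — visit 32.
        Visit 21.
        At 21: go right to 31.
          At 31: no left child.
          Visit 31.
          At 31: go right to 38.
            38 is a leaf — visit 38.
    Visit 35.
    At 35: go right to 4.
      At 4: no left child.
      Visit 4.
      At 4: go right to 5.
        At 5: go left to 33.
          33 is a leaf — visit 33.
        Visit 5.
        At 5: no right child.
Full in-order sequence: 37, 10, 7, 2, 29, 19, 32, 21, 31, 38, 35, 4, 33, 5.

35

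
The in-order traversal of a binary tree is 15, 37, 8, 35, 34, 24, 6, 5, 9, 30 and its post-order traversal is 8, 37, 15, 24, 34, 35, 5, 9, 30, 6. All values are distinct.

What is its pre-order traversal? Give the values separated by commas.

The last element of post-order is the root; it splits in-order into left and right subtrees.
Root 6: left subtree has 6 nodes {15, 37, 8, 35, 34, 24}, right has 3 {5, 9, 30}.
  Root 35: left subtree has 3 nodes {15, 37, 8}, right has 2 {34, 24}.
    Root 15: left subtree has 0 nodes { }, right has 2 {37, 8}.
      Root 37: left subtree has 0 nodes { }, right has 1 {8}.
    Root 34: left subtree has 0 nodes { }, right has 1 {24}.
  Root 30: left subtree has 2 nodes {5, 9}, right has 0 { }.
    Root 9: left subtree has 1 node {5}, right has 0 { }.

6, 35, 15, 37, 8, 34, 24, 30, 9, 5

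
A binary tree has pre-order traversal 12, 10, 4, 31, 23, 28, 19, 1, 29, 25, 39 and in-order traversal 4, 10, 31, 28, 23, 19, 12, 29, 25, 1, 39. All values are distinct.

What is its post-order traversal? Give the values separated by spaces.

4 28 19 23 31 10 25 29 39 1 12

The first element of pre-order is the root; it splits in-order into left and right subtrees.
Root 12: left subtree has 6 nodes {4, 10, 31, 28, 23, 19}, right has 4 {29, 25, 1, 39}.
  Root 10: left subtree has 1 node {4}, right has 4 {31, 28, 23, 19}.
    Root 31: left subtree has 0 nodes { }, right has 3 {28, 23, 19}.
      Root 23: left subtree has 1 node {28}, right has 1 {19}.
  Root 1: left subtree has 2 nodes {29, 25}, right has 1 {39}.
    Root 29: left subtree has 0 nodes { }, right has 1 {25}.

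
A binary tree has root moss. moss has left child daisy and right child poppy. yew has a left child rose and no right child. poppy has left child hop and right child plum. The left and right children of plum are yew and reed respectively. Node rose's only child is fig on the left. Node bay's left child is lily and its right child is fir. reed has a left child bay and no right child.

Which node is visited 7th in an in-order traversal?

yew

In-order visits the left subtree, then the node, then the right subtree.
At moss: go left to daisy.
  daisy is a leaf — visit daisy.
Visit moss.
At moss: go right to poppy.
  At poppy: go left to hop.
    hop is a leaf — visit hop.
  Visit poppy.
  At poppy: go right to plum.
    At plum: go left to yew.
      At yew: go left to rose.
        At rose: go left to fig.
          fig is a leaf — visit fig.
        Visit rose.
        At rose: no right child.
      Visit yew.
      At yew: no right child.
    Visit plum.
    At plum: go right to reed.
      At reed: go left to bay.
        At bay: go left to lily.
          lily is a leaf — visit lily.
        Visit bay.
        At bay: go right to fir.
          fir is a leaf — visit fir.
      Visit reed.
      At reed: no right child.
Full in-order sequence: daisy, moss, hop, poppy, fig, rose, yew, plum, lily, bay, fir, reed.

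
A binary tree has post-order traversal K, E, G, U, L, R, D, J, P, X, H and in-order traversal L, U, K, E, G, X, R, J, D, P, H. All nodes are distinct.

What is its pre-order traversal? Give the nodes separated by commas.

The last element of post-order is the root; it splits in-order into left and right subtrees.
Root H: left subtree has 10 nodes {L, U, K, E, G, X, R, J, D, P}, right has 0 { }.
  Root X: left subtree has 5 nodes {L, U, K, E, G}, right has 4 {R, J, D, P}.
    Root L: left subtree has 0 nodes { }, right has 4 {U, K, E, G}.
      Root U: left subtree has 0 nodes { }, right has 3 {K, E, G}.
        Root G: left subtree has 2 nodes {K, E}, right has 0 { }.
          Root E: left subtree has 1 node {K}, right has 0 { }.
    Root P: left subtree has 3 nodes {R, J, D}, right has 0 { }.
      Root J: left subtree has 1 node {R}, right has 1 {D}.

H, X, L, U, G, E, K, P, J, R, D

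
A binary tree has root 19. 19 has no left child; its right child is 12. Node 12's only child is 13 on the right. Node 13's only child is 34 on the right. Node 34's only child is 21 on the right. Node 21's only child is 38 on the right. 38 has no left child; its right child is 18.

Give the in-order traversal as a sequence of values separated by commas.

In-order visits the left subtree, then the node, then the right subtree.
At 19: no left child.
Visit 19.
At 19: go right to 12.
  At 12: no left child.
  Visit 12.
  At 12: go right to 13.
    At 13: no left child.
    Visit 13.
    At 13: go right to 34.
      At 34: no left child.
      Visit 34.
      At 34: go right to 21.
        At 21: no left child.
        Visit 21.
        At 21: go right to 38.
          At 38: no left child.
          Visit 38.
          At 38: go right to 18.
            18 is a leaf — visit 18.

19, 12, 13, 34, 21, 38, 18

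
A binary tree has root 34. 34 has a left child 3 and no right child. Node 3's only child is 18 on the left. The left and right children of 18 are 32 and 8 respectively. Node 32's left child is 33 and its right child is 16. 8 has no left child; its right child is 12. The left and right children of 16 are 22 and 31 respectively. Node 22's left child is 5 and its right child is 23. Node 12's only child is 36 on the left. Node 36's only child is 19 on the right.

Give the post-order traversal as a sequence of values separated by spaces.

Post-order visits the left subtree, then the right subtree, then the node.
At 34: go left to 3.
  At 3: go left to 18.
    At 18: go left to 32.
      At 32: go left to 33.
        33 is a leaf — visit 33.
      At 32: go right to 16.
        At 16: go left to 22.
          At 22: go left to 5.
            5 is a leaf — visit 5.
          At 22: go right to 23.
            23 is a leaf — visit 23.
          Visit 22.
        At 16: go right to 31.
          31 is a leaf — visit 31.
        Visit 16.
      Visit 32.
    At 18: go right to 8.
      At 8: no left child.
      At 8: go right to 12.
        At 12: go left to 36.
          At 36: no left child.
          At 36: go right to 19.
            19 is a leaf — visit 19.
          Visit 36.
        At 12: no right child.
        Visit 12.
      Visit 8.
    Visit 18.
  At 3: no right child.
  Visit 3.
At 34: no right child.
Visit 34.

33 5 23 22 31 16 32 19 36 12 8 18 3 34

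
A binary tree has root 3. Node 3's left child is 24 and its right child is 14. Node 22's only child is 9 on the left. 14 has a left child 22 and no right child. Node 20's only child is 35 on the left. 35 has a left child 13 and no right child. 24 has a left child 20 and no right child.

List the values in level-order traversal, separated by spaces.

3 24 14 20 22 35 9 13

Level-order visits nodes level by level from the root, left to right within each level.
Level 0: 3
Level 1: 24, 14
Level 2: 20, 22
Level 3: 35, 9
Level 4: 13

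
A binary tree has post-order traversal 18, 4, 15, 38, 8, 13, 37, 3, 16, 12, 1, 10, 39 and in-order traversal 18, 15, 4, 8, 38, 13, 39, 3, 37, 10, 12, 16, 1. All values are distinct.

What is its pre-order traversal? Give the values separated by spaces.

39 13 8 15 18 4 38 10 3 37 1 12 16

The last element of post-order is the root; it splits in-order into left and right subtrees.
Root 39: left subtree has 6 nodes {18, 15, 4, 8, 38, 13}, right has 6 {3, 37, 10, 12, 16, 1}.
  Root 13: left subtree has 5 nodes {18, 15, 4, 8, 38}, right has 0 { }.
    Root 8: left subtree has 3 nodes {18, 15, 4}, right has 1 {38}.
      Root 15: left subtree has 1 node {18}, right has 1 {4}.
  Root 10: left subtree has 2 nodes {3, 37}, right has 3 {12, 16, 1}.
    Root 3: left subtree has 0 nodes { }, right has 1 {37}.
    Root 1: left subtree has 2 nodes {12, 16}, right has 0 { }.
      Root 12: left subtree has 0 nodes { }, right has 1 {16}.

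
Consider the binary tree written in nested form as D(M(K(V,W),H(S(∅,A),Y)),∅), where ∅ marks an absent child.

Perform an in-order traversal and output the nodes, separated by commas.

V, K, W, M, S, A, H, Y, D

In-order visits the left subtree, then the node, then the right subtree.
At D: go left to M.
  At M: go left to K.
    At K: go left to V.
      V is a leaf — visit V.
    Visit K.
    At K: go right to W.
      W is a leaf — visit W.
  Visit M.
  At M: go right to H.
    At H: go left to S.
      At S: no left child.
      Visit S.
      At S: go right to A.
        A is a leaf — visit A.
    Visit H.
    At H: go right to Y.
      Y is a leaf — visit Y.
Visit D.
At D: no right child.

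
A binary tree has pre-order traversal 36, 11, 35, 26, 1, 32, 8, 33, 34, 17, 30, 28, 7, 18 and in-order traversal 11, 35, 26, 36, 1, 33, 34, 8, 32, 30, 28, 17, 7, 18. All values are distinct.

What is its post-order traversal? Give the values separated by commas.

26, 35, 11, 34, 33, 8, 28, 30, 18, 7, 17, 32, 1, 36

The first element of pre-order is the root; it splits in-order into left and right subtrees.
Root 36: left subtree has 3 nodes {11, 35, 26}, right has 10 {1, 33, 34, 8, 32, 30, 28, 17, 7, 18}.
  Root 11: left subtree has 0 nodes { }, right has 2 {35, 26}.
    Root 35: left subtree has 0 nodes { }, right has 1 {26}.
  Root 1: left subtree has 0 nodes { }, right has 9 {33, 34, 8, 32, 30, 28, 17, 7, 18}.
    Root 32: left subtree has 3 nodes {33, 34, 8}, right has 5 {30, 28, 17, 7, 18}.
      Root 8: left subtree has 2 nodes {33, 34}, right has 0 { }.
        Root 33: left subtree has 0 nodes { }, right has 1 {34}.
      Root 17: left subtree has 2 nodes {30, 28}, right has 2 {7, 18}.
        Root 30: left subtree has 0 nodes { }, right has 1 {28}.
        Root 7: left subtree has 0 nodes { }, right has 1 {18}.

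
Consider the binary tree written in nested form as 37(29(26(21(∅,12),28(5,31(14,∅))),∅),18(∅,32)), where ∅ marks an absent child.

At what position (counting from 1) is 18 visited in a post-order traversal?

Post-order visits the left subtree, then the right subtree, then the node.
At 37: go left to 29.
  At 29: go left to 26.
    At 26: go left to 21.
      At 21: no left child.
      At 21: go right to 12.
        12 is a leaf — visit 12.
      Visit 21.
    At 26: go right to 28.
      At 28: go left to 5.
        5 is a leaf — visit 5.
      At 28: go right to 31.
        At 31: go left to 14.
          14 is a leaf — visit 14.
        At 31: no right child.
        Visit 31.
      Visit 28.
    Visit 26.
  At 29: no right child.
  Visit 29.
At 37: go right to 18.
  At 18: no left child.
  At 18: go right to 32.
    32 is a leaf — visit 32.
  Visit 18.
Visit 37.
Full post-order sequence: 12, 21, 5, 14, 31, 28, 26, 29, 32, 18, 37.

10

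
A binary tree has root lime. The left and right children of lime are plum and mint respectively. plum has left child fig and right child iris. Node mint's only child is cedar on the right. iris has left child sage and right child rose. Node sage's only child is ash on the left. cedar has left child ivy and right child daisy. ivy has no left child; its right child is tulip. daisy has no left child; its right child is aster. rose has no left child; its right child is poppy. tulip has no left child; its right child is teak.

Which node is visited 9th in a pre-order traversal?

mint

Pre-order visits the node, then its left subtree, then its right subtree.
Visit lime.
At lime: go left to plum.
  Visit plum.
  At plum: go left to fig.
    fig is a leaf — visit fig.
  At plum: go right to iris.
    Visit iris.
    At iris: go left to sage.
      Visit sage.
      At sage: go left to ash.
        ash is a leaf — visit ash.
      At sage: no right child.
    At iris: go right to rose.
      Visit rose.
      At rose: no left child.
      At rose: go right to poppy.
        poppy is a leaf — visit poppy.
At lime: go right to mint.
  Visit mint.
  At mint: no left child.
  At mint: go right to cedar.
    Visit cedar.
    At cedar: go left to ivy.
      Visit ivy.
      At ivy: no left child.
      At ivy: go right to tulip.
        Visit tulip.
        At tulip: no left child.
        At tulip: go right to teak.
          teak is a leaf — visit teak.
    At cedar: go right to daisy.
      Visit daisy.
      At daisy: no left child.
      At daisy: go right to aster.
        aster is a leaf — visit aster.
Full pre-order sequence: lime, plum, fig, iris, sage, ash, rose, poppy, mint, cedar, ivy, tulip, teak, daisy, aster.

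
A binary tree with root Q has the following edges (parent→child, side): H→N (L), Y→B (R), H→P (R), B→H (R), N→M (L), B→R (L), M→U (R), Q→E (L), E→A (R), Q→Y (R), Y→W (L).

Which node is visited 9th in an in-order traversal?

U

In-order visits the left subtree, then the node, then the right subtree.
At Q: go left to E.
  At E: no left child.
  Visit E.
  At E: go right to A.
    A is a leaf — visit A.
Visit Q.
At Q: go right to Y.
  At Y: go left to W.
    W is a leaf — visit W.
  Visit Y.
  At Y: go right to B.
    At B: go left to R.
      R is a leaf — visit R.
    Visit B.
    At B: go right to H.
      At H: go left to N.
        At N: go left to M.
          At M: no left child.
          Visit M.
          At M: go right to U.
            U is a leaf — visit U.
        Visit N.
        At N: no right child.
      Visit H.
      At H: go right to P.
        P is a leaf — visit P.
Full in-order sequence: E, A, Q, W, Y, R, B, M, U, N, H, P.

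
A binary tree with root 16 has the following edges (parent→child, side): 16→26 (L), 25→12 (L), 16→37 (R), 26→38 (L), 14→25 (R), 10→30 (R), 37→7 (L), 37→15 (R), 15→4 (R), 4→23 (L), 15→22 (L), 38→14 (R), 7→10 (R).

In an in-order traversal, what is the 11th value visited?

22

In-order visits the left subtree, then the node, then the right subtree.
At 16: go left to 26.
  At 26: go left to 38.
    At 38: no left child.
    Visit 38.
    At 38: go right to 14.
      At 14: no left child.
      Visit 14.
      At 14: go right to 25.
        At 25: go left to 12.
          12 is a leaf — visit 12.
        Visit 25.
        At 25: no right child.
  Visit 26.
  At 26: no right child.
Visit 16.
At 16: go right to 37.
  At 37: go left to 7.
    At 7: no left child.
    Visit 7.
    At 7: go right to 10.
      At 10: no left child.
      Visit 10.
      At 10: go right to 30.
        30 is a leaf — visit 30.
  Visit 37.
  At 37: go right to 15.
    At 15: go left to 22.
      22 is a leaf — visit 22.
    Visit 15.
    At 15: go right to 4.
      At 4: go left to 23.
        23 is a leaf — visit 23.
      Visit 4.
      At 4: no right child.
Full in-order sequence: 38, 14, 12, 25, 26, 16, 7, 10, 30, 37, 22, 15, 23, 4.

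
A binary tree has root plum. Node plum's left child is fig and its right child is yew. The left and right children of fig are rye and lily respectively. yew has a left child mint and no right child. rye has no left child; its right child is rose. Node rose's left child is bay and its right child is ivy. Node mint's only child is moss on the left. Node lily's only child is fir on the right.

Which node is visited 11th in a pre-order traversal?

Pre-order visits the node, then its left subtree, then its right subtree.
Visit plum.
At plum: go left to fig.
  Visit fig.
  At fig: go left to rye.
    Visit rye.
    At rye: no left child.
    At rye: go right to rose.
      Visit rose.
      At rose: go left to bay.
        bay is a leaf — visit bay.
      At rose: go right to ivy.
        ivy is a leaf — visit ivy.
  At fig: go right to lily.
    Visit lily.
    At lily: no left child.
    At lily: go right to fir.
      fir is a leaf — visit fir.
At plum: go right to yew.
  Visit yew.
  At yew: go left to mint.
    Visit mint.
    At mint: go left to moss.
      moss is a leaf — visit moss.
    At mint: no right child.
  At yew: no right child.
Full pre-order sequence: plum, fig, rye, rose, bay, ivy, lily, fir, yew, mint, moss.

moss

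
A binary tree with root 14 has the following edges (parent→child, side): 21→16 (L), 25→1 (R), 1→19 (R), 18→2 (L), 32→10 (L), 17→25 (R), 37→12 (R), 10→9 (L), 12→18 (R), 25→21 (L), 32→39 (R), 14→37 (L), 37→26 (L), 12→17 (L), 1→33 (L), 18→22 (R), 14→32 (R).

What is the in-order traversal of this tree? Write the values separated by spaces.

26 37 17 16 21 25 33 1 19 12 2 18 22 14 9 10 32 39

In-order visits the left subtree, then the node, then the right subtree.
At 14: go left to 37.
  At 37: go left to 26.
    26 is a leaf — visit 26.
  Visit 37.
  At 37: go right to 12.
    At 12: go left to 17.
      At 17: no left child.
      Visit 17.
      At 17: go right to 25.
        At 25: go left to 21.
          At 21: go left to 16.
            16 is a leaf — visit 16.
          Visit 21.
          At 21: no right child.
        Visit 25.
        At 25: go right to 1.
          At 1: go left to 33.
            33 is a leaf — visit 33.
          Visit 1.
          At 1: go right to 19.
            19 is a leaf — visit 19.
    Visit 12.
    At 12: go right to 18.
      At 18: go left to 2.
        2 is a leaf — visit 2.
      Visit 18.
      At 18: go right to 22.
        22 is a leaf — visit 22.
Visit 14.
At 14: go right to 32.
  At 32: go left to 10.
    At 10: go left to 9.
      9 is a leaf — visit 9.
    Visit 10.
    At 10: no right child.
  Visit 32.
  At 32: go right to 39.
    39 is a leaf — visit 39.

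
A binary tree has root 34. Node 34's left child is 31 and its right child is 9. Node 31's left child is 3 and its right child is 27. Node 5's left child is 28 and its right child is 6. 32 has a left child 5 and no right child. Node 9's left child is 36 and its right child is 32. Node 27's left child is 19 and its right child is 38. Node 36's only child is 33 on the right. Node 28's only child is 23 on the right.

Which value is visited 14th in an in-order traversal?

32

In-order visits the left subtree, then the node, then the right subtree.
At 34: go left to 31.
  At 31: go left to 3.
    3 is a leaf — visit 3.
  Visit 31.
  At 31: go right to 27.
    At 27: go left to 19.
      19 is a leaf — visit 19.
    Visit 27.
    At 27: go right to 38.
      38 is a leaf — visit 38.
Visit 34.
At 34: go right to 9.
  At 9: go left to 36.
    At 36: no left child.
    Visit 36.
    At 36: go right to 33.
      33 is a leaf — visit 33.
  Visit 9.
  At 9: go right to 32.
    At 32: go left to 5.
      At 5: go left to 28.
        At 28: no left child.
        Visit 28.
        At 28: go right to 23.
          23 is a leaf — visit 23.
      Visit 5.
      At 5: go right to 6.
        6 is a leaf — visit 6.
    Visit 32.
    At 32: no right child.
Full in-order sequence: 3, 31, 19, 27, 38, 34, 36, 33, 9, 28, 23, 5, 6, 32.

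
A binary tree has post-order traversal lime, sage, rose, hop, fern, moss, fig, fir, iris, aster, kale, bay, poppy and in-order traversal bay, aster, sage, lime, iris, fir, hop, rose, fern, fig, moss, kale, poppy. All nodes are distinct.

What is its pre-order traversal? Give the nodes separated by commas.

poppy, bay, kale, aster, iris, sage, lime, fir, fig, fern, hop, rose, moss

The last element of post-order is the root; it splits in-order into left and right subtrees.
Root poppy: left subtree has 12 nodes {bay, aster, sage, lime, iris, fir, hop, rose, fern, fig, moss, kale}, right has 0 { }.
  Root bay: left subtree has 0 nodes { }, right has 11 {aster, sage, lime, iris, fir, hop, rose, fern, fig, moss, kale}.
    Root kale: left subtree has 10 nodes {aster, sage, lime, iris, fir, hop, rose, fern, fig, moss}, right has 0 { }.
      Root aster: left subtree has 0 nodes { }, right has 9 {sage, lime, iris, fir, hop, rose, fern, fig, moss}.
        Root iris: left subtree has 2 nodes {sage, lime}, right has 6 {fir, hop, rose, fern, fig, moss}.
          Root sage: left subtree has 0 nodes { }, right has 1 {lime}.
          Root fir: left subtree has 0 nodes { }, right has 5 {hop, rose, fern, fig, moss}.
            Root fig: left subtree has 3 nodes {hop, rose, fern}, right has 1 {moss}.
              Root fern: left subtree has 2 nodes {hop, rose}, right has 0 { }.
                Root hop: left subtree has 0 nodes { }, right has 1 {rose}.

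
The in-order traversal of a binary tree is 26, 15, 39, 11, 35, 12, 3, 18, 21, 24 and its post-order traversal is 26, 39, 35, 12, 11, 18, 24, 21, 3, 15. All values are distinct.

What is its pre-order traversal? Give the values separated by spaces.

15 26 3 11 39 12 35 21 18 24

The last element of post-order is the root; it splits in-order into left and right subtrees.
Root 15: left subtree has 1 node {26}, right has 8 {39, 11, 35, 12, 3, 18, 21, 24}.
  Root 3: left subtree has 4 nodes {39, 11, 35, 12}, right has 3 {18, 21, 24}.
    Root 11: left subtree has 1 node {39}, right has 2 {35, 12}.
      Root 12: left subtree has 1 node {35}, right has 0 { }.
    Root 21: left subtree has 1 node {18}, right has 1 {24}.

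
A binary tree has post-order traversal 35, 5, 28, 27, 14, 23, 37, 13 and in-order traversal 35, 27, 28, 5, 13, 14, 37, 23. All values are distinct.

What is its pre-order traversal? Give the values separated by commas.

13, 27, 35, 28, 5, 37, 14, 23

The last element of post-order is the root; it splits in-order into left and right subtrees.
Root 13: left subtree has 4 nodes {35, 27, 28, 5}, right has 3 {14, 37, 23}.
  Root 27: left subtree has 1 node {35}, right has 2 {28, 5}.
    Root 28: left subtree has 0 nodes { }, right has 1 {5}.
  Root 37: left subtree has 1 node {14}, right has 1 {23}.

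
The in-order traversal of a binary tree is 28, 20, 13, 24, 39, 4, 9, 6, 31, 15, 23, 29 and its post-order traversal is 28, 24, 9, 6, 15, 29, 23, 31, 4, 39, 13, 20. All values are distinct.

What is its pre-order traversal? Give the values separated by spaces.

20 28 13 39 24 4 31 6 9 23 15 29

The last element of post-order is the root; it splits in-order into left and right subtrees.
Root 20: left subtree has 1 node {28}, right has 10 {13, 24, 39, 4, 9, 6, 31, 15, 23, 29}.
  Root 13: left subtree has 0 nodes { }, right has 9 {24, 39, 4, 9, 6, 31, 15, 23, 29}.
    Root 39: left subtree has 1 node {24}, right has 7 {4, 9, 6, 31, 15, 23, 29}.
      Root 4: left subtree has 0 nodes { }, right has 6 {9, 6, 31, 15, 23, 29}.
        Root 31: left subtree has 2 nodes {9, 6}, right has 3 {15, 23, 29}.
          Root 6: left subtree has 1 node {9}, right has 0 { }.
          Root 23: left subtree has 1 node {15}, right has 1 {29}.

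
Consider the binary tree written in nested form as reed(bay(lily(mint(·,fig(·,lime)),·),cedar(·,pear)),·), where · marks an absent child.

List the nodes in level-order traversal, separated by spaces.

Level-order visits nodes level by level from the root, left to right within each level.
Level 0: reed
Level 1: bay
Level 2: lily, cedar
Level 3: mint, pear
Level 4: fig
Level 5: lime

reed bay lily cedar mint pear fig lime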